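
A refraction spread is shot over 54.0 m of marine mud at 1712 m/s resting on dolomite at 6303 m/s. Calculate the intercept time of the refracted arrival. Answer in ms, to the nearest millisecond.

61 ms

θ_c = arcsin(V₁/V₂) = arcsin(1712/6303) = 15.76°; cos θ_c = 0.9624.
tᵢ = 2h·cos θ_c / V₁ = 2·54.0·0.9624 / 1712 = 0.06071 s.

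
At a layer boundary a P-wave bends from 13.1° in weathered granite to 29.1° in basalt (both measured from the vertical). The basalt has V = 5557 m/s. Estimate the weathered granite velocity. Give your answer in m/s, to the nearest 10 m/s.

Snell's law: sin 13.1°/V₁ = sin 29.1°/V₂.
V₁ = V₂·sin 13.1°/sin 29.1° = 5557 × 0.4660 = 2589.78 m/s.

2590 m/s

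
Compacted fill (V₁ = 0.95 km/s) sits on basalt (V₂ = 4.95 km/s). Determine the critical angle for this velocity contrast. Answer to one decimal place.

Critical incidence: sin θ_c = V₁/V₂ = 0.95/4.95 = 0.1919.
θ_c = arcsin 0.1919 = 11.06°.

11.1°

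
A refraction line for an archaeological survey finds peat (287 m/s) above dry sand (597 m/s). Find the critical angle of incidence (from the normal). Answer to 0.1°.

At critical incidence the refracted ray runs along the interface (θ₂ = 90°), so sin θ_c = V₁/V₂.
θ_c = arcsin(287/597) = arcsin 0.4807 = 28.73°.

28.7°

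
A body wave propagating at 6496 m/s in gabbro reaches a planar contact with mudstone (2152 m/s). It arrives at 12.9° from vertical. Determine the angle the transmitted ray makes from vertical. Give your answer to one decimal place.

Snell's law: sin θ₂ = (V₂/V₁)·sin θ₁ = (2152/6496)·sin 12.9° = 0.0740.
θ₂ = arcsin 0.0740 = 4.24° from the normal.

4.2°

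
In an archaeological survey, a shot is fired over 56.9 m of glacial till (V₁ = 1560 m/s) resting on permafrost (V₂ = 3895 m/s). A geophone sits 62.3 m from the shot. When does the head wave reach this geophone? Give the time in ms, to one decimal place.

θ_c = arcsin(V₁/V₂) = arcsin(1560/3895) = 23.61°, cos θ_c = 0.9163.
Intercept time tᵢ = 2h cos θ_c / V₁ = 2·56.9·0.9163/1560 = 0.06684 s.
t = x/V₂ + tᵢ = 62.3/3895 + 0.06684 = 0.08284 s.

82.8 ms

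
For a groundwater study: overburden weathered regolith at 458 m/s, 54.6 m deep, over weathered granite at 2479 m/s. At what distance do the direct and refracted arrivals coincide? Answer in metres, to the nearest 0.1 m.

131.6 m

x_cross = 2h·√((V₂+V₁)/(V₂−V₁)).
(V₂+V₁)/(V₂−V₁) = (2479+458)/(2479−458) = 1.4532; √ = 1.2055.
x_cross = 2·54.6·1.2055 = 131.64 m.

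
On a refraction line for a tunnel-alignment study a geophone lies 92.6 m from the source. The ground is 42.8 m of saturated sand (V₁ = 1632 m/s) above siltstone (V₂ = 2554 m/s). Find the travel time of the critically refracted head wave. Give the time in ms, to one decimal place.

t = x/V₂ + 2h·√(V₂²−V₁²)/(V₁V₂).
√(V₂²−V₁²) = √(2554²−1632²) = 1964.6 m/s; delay term = 2·42.8·1964.6/(1632·2554) = 0.04035 s.
t = 92.6/2554 + 0.04035 = 0.07660 s.

76.6 ms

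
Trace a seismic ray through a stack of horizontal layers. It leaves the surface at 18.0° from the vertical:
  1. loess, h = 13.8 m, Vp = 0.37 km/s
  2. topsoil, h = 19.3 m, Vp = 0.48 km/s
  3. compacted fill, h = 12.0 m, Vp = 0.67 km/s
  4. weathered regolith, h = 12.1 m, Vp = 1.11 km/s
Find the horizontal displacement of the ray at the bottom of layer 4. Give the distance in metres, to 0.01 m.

Ray parameter p = sin 18.0° / 0.37 km/s = 8.3518e-01 s/km.
Layer 1: θ = 18.00°; offset = 13.8·tan 18.00° = 4.4839 m.
Layer 2: sin θ = p·0.48 = 0.4009 → θ = 23.63°; offset = 19.3·tan 23.63° = 8.4455 m.
Layer 3: sin θ = p·0.67 = 0.5596 → θ = 34.03°; offset = 12.0·tan 34.03° = 8.1021 m.
Layer 4: sin θ = p·1.11 = 0.9271 → θ = 67.98°; offset = 12.1·tan 67.98° = 29.9180 m.
Total horizontal offset = 50.9494 m.

50.95 m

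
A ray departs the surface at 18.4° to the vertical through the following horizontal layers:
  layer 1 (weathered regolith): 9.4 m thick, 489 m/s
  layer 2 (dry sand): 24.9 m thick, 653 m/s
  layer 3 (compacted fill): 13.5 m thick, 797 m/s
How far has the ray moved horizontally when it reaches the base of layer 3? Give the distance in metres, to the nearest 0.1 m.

Ray parameter p = sin 18.4° / 489 m/s = 6.4550e-04 s/m.
Layer 1: θ = 18.40°; offset = 9.4·tan 18.40° = 3.127 m.
Layer 2: sin θ = p·653 = 0.4215 → θ = 24.93°; offset = 24.9·tan 24.93° = 11.574 m.
Layer 3: sin θ = p·797 = 0.5145 → θ = 30.96°; offset = 13.5·tan 30.96° = 8.099 m.
Summing the layer offsets gives 22.800 m.

22.8 m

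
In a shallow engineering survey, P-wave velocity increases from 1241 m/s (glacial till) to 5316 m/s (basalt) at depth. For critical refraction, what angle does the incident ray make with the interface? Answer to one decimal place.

Critical incidence: sin θ_c = V₁/V₂ = 1241/5316 = 0.2334.
θ_c = arcsin 0.2334 = 13.50°.
Measured from the interface: 90° − 13.50° = 76.50°.

76.5°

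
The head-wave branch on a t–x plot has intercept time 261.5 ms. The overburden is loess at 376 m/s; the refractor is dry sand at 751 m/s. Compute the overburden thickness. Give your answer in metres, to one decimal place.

56.8 m

h = tᵢ·V₁·V₂ / (2·√(V₂²−V₁²)).
√(V₂²−V₁²) = √(751² − 376²) = 650.1 m/s.
h = 0.2615 s × 376 × 751 / (2 × 650.1) = 56.79 m.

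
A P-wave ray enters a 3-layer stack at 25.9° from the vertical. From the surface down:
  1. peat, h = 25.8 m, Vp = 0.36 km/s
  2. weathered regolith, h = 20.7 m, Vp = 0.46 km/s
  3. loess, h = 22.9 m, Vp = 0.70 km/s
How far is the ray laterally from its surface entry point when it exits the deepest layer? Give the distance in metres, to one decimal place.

63.3 m

Ray parameter p = sin 25.9° / 0.36 km/s = 1.2133e+00 s/km.
Layer 1: θ = 25.90°; offset = 25.8·tan 25.90° = 12.528 m.
Layer 2: sin θ = p·0.46 = 0.5581 → θ = 33.93°; offset = 20.7·tan 33.93° = 13.924 m.
Layer 3: sin θ = p·0.70 = 0.8493 → θ = 58.14°; offset = 22.9·tan 58.14° = 36.847 m.
Σ offsets = 63.299 m.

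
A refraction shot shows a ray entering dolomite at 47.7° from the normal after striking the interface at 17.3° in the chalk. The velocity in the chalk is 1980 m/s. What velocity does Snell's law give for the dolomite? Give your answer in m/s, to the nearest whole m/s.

sin 17.3° = 0.2974; sin 47.7° = 0.7396.
V₂ = V₁·(sin θ₂/sin θ₁) = 1980·(0.7396/0.2974) = 4924.66 m/s.

4925 m/s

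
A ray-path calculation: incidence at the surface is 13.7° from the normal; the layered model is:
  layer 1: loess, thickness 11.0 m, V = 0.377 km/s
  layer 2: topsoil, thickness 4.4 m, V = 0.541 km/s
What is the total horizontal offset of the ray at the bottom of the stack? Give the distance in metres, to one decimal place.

Ray parameter p = sin 13.7° / 0.377 km/s = 6.2822e-01 s/km.
Layer 1: θ = 13.70°; offset = 11.0·tan 13.70° = 2.682 m.
Layer 2: sin θ = p·0.541 = 0.3399 → θ = 19.87°; offset = 4.4·tan 19.87° = 1.590 m.
Summing the layer offsets gives 4.272 m.

4.3 m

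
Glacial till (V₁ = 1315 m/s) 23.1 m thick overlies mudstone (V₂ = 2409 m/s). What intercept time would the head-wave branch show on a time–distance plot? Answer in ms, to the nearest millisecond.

θ_c = arcsin(V₁/V₂) = arcsin(1315/2409) = 33.08°; cos θ_c = 0.8379.
tᵢ = 2h·cos θ_c / V₁ = 2·23.1·0.8379 / 1315 = 0.02944 s.

29 ms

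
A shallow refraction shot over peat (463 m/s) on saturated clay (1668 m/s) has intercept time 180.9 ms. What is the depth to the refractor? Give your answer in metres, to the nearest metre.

h = tᵢ·V₁·V₂ / (2·√(V₂²−V₁²)).
√(V₂²−V₁²) = √(1668² − 463²) = 1602.5 m/s.
h = 0.1809 s × 463 × 1668 / (2 × 1602.5) = 43.59 m.

44 m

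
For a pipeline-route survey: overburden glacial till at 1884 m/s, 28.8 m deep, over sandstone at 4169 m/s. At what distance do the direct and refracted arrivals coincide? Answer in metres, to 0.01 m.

93.75 m

θ_c = arcsin(1884/4169) = 26.87°, so cos θ_c = 0.8921 and tᵢ = 2h cos θ_c/V₁ = 0.0273 s.
At crossover x/V₁ = x/V₂ + tᵢ ⇒ x = tᵢ/(1/V₁ − 1/V₂) = 0.02727/(5.3079e-04 − 2.3987e-04) = 93.75 m.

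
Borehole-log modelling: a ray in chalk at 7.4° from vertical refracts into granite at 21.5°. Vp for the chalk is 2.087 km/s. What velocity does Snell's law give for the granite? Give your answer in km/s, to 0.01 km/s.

5.94 km/s

sin 7.4° = 0.1288; sin 21.5° = 0.3665.
V₂ = V₁·(sin θ₂/sin θ₁) = 2.087·(0.3665/0.1288) = 5.94 km/s.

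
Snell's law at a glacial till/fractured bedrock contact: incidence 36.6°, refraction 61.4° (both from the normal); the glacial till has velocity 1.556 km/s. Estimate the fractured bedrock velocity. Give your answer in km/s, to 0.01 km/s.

Snell's law: sin 36.6°/V₁ = sin 61.4°/V₂.
V₂ = V₁·sin 61.4°/sin 36.6° = 1.556 × 1.4726 = 2.29 km/s.

2.29 km/s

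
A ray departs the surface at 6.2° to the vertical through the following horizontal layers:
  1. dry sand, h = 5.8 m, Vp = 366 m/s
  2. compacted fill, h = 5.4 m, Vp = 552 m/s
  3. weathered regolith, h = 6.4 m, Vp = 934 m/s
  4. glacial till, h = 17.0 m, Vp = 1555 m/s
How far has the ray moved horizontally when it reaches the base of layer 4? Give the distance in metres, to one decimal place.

Apply Snell's law at each interface; in layer i the horizontal offset is hᵢ·tan θᵢ.
Layer 1: θ = 6.20°; offset = 5.8·tan 6.20° = 0.630 m.
Layer 2: sin θ = 552·sin 6.2°/366 = 0.1629, θ = 9.37°; offset = 5.4·tan 9.37° = 0.891 m.
Layer 3: sin θ = 934·sin 6.2°/366 = 0.2756, θ = 16.00°; offset = 6.4·tan 16.00° = 1.835 m.
Layer 4: sin θ = 1555·sin 6.2°/366 = 0.4588, θ = 27.31°; offset = 17.0·tan 27.31° = 8.779 m.
Summing the layer offsets gives 12.136 m.

12.1 m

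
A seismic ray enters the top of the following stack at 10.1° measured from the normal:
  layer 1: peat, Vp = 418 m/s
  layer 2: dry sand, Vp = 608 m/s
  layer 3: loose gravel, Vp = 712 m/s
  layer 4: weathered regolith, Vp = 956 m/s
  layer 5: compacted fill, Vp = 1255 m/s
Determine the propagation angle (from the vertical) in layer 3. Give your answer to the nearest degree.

Ray parameter p = sin 10.1° / 418 = 4.1954e-04 s/m.
sin θ_3 = p·V_3 = 4.1954e-04 × 712 = 0.2987.
θ_3 = arcsin 0.2987 = 17.38°.

17°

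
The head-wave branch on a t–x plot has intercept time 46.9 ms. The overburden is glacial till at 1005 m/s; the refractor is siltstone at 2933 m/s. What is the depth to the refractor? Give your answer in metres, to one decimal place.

θ_c = arcsin(1005/2933) = 20.04°; cos θ_c = 0.9395.
tᵢ = 2h cos θ_c/V₁ ⇒ h = tᵢ·V₁/(2 cos θ_c) = 0.0469·1005/(2·0.9395) = 25.09 m.

25.1 m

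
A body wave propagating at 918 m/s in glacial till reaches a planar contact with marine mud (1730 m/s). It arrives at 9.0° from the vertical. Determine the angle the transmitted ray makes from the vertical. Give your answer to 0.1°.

Snell's law: sin θ₂ = (V₂/V₁)·sin θ₁ = (1730/918)·sin 9.0° = 0.2948.
θ₂ = arcsin 0.2948 = 17.15° from the normal.

17.1°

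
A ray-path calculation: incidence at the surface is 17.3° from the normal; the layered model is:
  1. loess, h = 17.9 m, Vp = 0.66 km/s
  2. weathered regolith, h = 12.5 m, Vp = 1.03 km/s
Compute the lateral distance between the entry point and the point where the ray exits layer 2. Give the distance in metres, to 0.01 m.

12.12 m

Apply Snell's law at each interface; in layer i the horizontal offset is hᵢ·tan θᵢ.
Layer 1: θ = 17.30°; offset = 17.9·tan 17.30° = 5.5752 m.
Layer 2: sin θ = 1.03·sin 17.3°/0.66 = 0.4641, θ = 27.65°; offset = 12.5·tan 27.65° = 6.5490 m.
Total horizontal offset = 12.1243 m.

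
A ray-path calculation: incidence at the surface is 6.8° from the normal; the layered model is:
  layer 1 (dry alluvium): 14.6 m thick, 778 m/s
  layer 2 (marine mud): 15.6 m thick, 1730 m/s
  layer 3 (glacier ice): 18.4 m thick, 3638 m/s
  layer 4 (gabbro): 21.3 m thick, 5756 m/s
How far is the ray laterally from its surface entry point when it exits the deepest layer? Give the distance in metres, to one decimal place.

56.9 m

p = sin θ₁/V₁ = sin 6.8°/778 = 1.5219e-04 s/m is conserved through the stack.
Layer 1: θ = 6.80°; offset = 14.6·tan 6.80° = 1.741 m.
Layer 2: sin θ = p·1730 = 0.2633 → θ = 15.27°; offset = 15.6·tan 15.27° = 4.258 m.
Layer 3: sin θ = p·3638 = 0.5537 → θ = 33.62°; offset = 18.4·tan 33.62° = 12.234 m.
Layer 4: sin θ = p·5756 = 0.8760 → θ = 61.16°; offset = 21.3·tan 61.16° = 38.688 m.
Σ offsets = 56.920 m.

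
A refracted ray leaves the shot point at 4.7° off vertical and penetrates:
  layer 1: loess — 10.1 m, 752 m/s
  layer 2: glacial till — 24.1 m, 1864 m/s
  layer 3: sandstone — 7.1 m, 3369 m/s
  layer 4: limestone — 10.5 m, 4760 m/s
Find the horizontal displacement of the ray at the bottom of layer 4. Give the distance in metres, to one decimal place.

p = sin θ₁/V₁ = sin 4.7°/752 = 1.0896e-04 s/m is conserved through the stack.
Layer 1: θ = 4.70°; offset = 10.1·tan 4.70° = 0.830 m.
Layer 2: sin θ = p·1864 = 0.2031 → θ = 11.72°; offset = 24.1·tan 11.72° = 4.999 m.
Layer 3: sin θ = p·3369 = 0.3671 → θ = 21.54°; offset = 7.1·tan 21.54° = 2.802 m.
Layer 4: sin θ = p·4760 = 0.5187 → θ = 31.24°; offset = 10.5·tan 31.24° = 6.370 m.
Total horizontal offset = 15.001 m.

15.0 m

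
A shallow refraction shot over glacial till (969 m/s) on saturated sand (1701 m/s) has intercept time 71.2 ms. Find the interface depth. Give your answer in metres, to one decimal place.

θ_c = arcsin(969/1701) = 34.73°; cos θ_c = 0.8219.
tᵢ = 2h cos θ_c/V₁ ⇒ h = tᵢ·V₁/(2 cos θ_c) = 0.0712·969/(2·0.8219) = 41.97 m.

42.0 m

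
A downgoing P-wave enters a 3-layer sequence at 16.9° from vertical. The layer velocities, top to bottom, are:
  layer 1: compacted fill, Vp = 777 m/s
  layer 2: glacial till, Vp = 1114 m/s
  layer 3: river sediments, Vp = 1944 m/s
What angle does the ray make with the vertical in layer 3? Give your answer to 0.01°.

Ray parameter p = sin 16.9° / 777 = 3.7413e-04 s/m.
sin θ_3 = p·V_3 = 3.7413e-04 × 1944 = 0.7273.
θ_3 = 46.66° from the vertical.

46.66°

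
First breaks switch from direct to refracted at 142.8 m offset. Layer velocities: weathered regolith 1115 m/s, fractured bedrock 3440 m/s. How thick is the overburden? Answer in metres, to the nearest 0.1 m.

h = (x_cross/2)·√((V₂−V₁)/(V₂+V₁)).
(V₂−V₁)/(V₂+V₁) = (3440−1115)/(3440+1115) = 0.5104; √ = 0.7144.
h = (142.8/2)·0.7144 = 51.01 m.

51.0 m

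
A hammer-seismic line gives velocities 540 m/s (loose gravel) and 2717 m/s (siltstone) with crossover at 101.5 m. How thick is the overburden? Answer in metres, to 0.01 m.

x_cross = 2h·√((V₂+V₁)/(V₂−V₁)) → h = x_cross / (2·√((V₂+V₁)/(V₂−V₁))).
√((V₂+V₁)/(V₂−V₁)) = √((2717+540)/(2717−540)) = 1.2231.
h = 101.5 / (2·1.2231) = 41.49 m.

41.49 m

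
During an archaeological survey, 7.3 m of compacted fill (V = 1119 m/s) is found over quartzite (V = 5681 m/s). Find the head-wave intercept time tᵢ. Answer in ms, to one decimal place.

tᵢ = 2h·√(V₂²−V₁²)/(V₁V₂).
√(V₂²−V₁²) = √(5681²−1119²) = 5569.7 m/s.
tᵢ = 2·7.3·5569.7/(1119·5681) = 0.01279 s.

12.8 ms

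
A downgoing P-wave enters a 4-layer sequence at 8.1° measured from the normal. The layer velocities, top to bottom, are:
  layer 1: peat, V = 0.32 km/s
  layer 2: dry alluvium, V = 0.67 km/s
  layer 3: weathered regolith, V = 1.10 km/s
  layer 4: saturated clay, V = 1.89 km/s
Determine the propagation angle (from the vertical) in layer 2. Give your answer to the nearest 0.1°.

17.2°

Ray parameter p = sin 8.1° / 0.32 = 4.4032e-01 s/km.
sin θ_2 = p·V_2 = 4.4032e-01 × 0.67 = 0.2950.
θ_2 = 17.16° from the vertical.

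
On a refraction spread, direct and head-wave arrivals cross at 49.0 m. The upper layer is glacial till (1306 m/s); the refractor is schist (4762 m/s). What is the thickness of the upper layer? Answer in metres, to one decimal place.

h = (x_cross/2)·√((V₂−V₁)/(V₂+V₁)).
(V₂−V₁)/(V₂+V₁) = (4762−1306)/(4762+1306) = 0.5695; √ = 0.7547.
h = (49.0/2)·0.7547 = 18.49 m.

18.5 m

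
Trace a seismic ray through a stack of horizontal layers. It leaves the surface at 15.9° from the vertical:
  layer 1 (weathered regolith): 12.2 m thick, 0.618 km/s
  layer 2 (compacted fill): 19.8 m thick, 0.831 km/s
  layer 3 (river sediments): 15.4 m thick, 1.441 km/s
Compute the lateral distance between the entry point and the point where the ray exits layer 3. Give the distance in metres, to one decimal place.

Ray parameter p = sin 15.9° / 0.618 km/s = 4.4330e-01 s/km.
Layer 1: θ = 15.90°; offset = 12.2·tan 15.90° = 3.475 m.
Layer 2: sin θ = p·0.831 = 0.3684 → θ = 21.62°; offset = 19.8·tan 21.62° = 7.846 m.
Layer 3: sin θ = p·1.441 = 0.6388 → θ = 39.70°; offset = 15.4·tan 39.70° = 12.786 m.
Summing the layer offsets gives 24.107 m.

24.1 m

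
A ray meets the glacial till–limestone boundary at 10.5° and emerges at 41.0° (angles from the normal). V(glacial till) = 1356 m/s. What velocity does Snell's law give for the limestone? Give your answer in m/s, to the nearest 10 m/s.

sin 10.5° = 0.1822; sin 41.0° = 0.6561.
V₂ = V₁·(sin θ₂/sin θ₁) = 1356·(0.6561/0.1822) = 4881.68 m/s.

4880 m/s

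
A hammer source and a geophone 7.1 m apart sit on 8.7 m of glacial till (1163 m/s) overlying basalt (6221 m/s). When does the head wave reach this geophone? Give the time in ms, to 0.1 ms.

t = x/V₂ + 2h·√(V₂²−V₁²)/(V₁V₂).
√(V₂²−V₁²) = √(6221²−1163²) = 6111.3 m/s; delay term = 2·8.7·6111.3/(1163·6221) = 0.01470 s.
t = 7.1/6221 + 0.01470 = 0.01584 s.

15.8 ms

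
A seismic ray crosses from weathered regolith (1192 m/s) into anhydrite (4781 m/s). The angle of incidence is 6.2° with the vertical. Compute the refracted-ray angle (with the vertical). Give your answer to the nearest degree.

sin θ₁/V₁ = sin θ₂/V₂ ⇒ sin θ₂ = 4781·sin 6.2°/1192 = 4781·0.1080/1192 = 0.4332.
θ₂ = sin⁻¹(0.4332) = 25.67° (from vertical).

26°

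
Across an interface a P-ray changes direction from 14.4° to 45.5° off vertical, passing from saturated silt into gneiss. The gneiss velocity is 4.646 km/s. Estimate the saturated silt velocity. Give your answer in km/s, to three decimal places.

Snell's law: sin 14.4°/V₁ = sin 45.5°/V₂.
V₁ = V₂·sin 14.4°/sin 45.5° = 4.646 × 0.3487 = 1.620 km/s.

1.620 km/s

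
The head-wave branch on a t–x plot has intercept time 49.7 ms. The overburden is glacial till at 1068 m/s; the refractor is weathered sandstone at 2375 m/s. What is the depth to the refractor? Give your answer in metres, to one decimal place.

29.7 m

θ_c = arcsin(1068/2375) = 26.72°; cos θ_c = 0.8932.
tᵢ = 2h cos θ_c/V₁ ⇒ h = tᵢ·V₁/(2 cos θ_c) = 0.0497·1068/(2·0.8932) = 29.71 m.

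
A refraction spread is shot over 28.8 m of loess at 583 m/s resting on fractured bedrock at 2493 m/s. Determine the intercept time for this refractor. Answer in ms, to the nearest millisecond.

tᵢ = 2h·√(V₂²−V₁²)/(V₁V₂).
√(V₂²−V₁²) = √(2493²−583²) = 2423.9 m/s.
tᵢ = 2·28.8·2423.9/(583·2493) = 0.09606 s.

96 ms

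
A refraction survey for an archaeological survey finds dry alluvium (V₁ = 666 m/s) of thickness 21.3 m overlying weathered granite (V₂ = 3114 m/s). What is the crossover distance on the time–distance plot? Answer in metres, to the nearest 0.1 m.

x_cross = 2h·√((V₂+V₁)/(V₂−V₁)).
(V₂+V₁)/(V₂−V₁) = (3114+666)/(3114−666) = 1.5441; √ = 1.2426.
x_cross = 2·21.3·1.2426 = 52.94 m.

52.9 m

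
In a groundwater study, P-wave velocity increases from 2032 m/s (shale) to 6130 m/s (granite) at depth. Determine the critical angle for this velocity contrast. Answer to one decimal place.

Critical incidence: sin θ_c = V₁/V₂ = 2032/6130 = 0.3315.
θ_c = arcsin 0.3315 = 19.36°.

19.4°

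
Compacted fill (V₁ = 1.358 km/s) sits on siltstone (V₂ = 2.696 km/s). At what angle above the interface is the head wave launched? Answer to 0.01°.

Critical incidence: sin θ_c = V₁/V₂ = 1.358/2.696 = 0.5037.
θ_c = arcsin 0.5037 = 30.25°.
Measured from the interface: 90° − 30.25° = 59.75°.

59.75°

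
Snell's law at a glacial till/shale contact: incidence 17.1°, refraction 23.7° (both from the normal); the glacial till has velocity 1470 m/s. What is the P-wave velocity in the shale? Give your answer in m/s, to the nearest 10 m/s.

2010 m/s

sin 17.1° = 0.2940; sin 23.7° = 0.4019.
V₂ = V₁·(sin θ₂/sin θ₁) = 1470·(0.4019/0.2940) = 2009.46 m/s.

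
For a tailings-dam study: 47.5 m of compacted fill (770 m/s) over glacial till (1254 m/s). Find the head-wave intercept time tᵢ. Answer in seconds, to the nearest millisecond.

tᵢ = 2h·√(V₂²−V₁²)/(V₁V₂).
√(V₂²−V₁²) = √(1254²−770²) = 989.8 m/s.
tᵢ = 2·47.5·989.8/(770·1254) = 0.09738 s.

0.097 s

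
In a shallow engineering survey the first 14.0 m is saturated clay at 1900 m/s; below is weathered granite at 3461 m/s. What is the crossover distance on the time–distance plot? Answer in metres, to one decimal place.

x_cross = 2h·√((V₂+V₁)/(V₂−V₁)).
(V₂+V₁)/(V₂−V₁) = (3461+1900)/(3461−1900) = 3.4343; √ = 1.8532.
x_cross = 2·14.0·1.8532 = 51.89 m.

51.9 m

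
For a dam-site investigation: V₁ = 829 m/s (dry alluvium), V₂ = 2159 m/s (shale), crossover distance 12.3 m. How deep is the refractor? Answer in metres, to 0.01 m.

4.10 m

x_cross = 2h·√((V₂+V₁)/(V₂−V₁)) → h = x_cross / (2·√((V₂+V₁)/(V₂−V₁))).
√((V₂+V₁)/(V₂−V₁)) = √((2159+829)/(2159−829)) = 1.4989.
h = 12.3 / (2·1.4989) = 4.10 m.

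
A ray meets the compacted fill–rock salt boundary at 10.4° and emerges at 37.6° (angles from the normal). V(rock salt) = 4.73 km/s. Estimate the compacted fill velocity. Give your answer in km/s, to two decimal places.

1.40 km/s

sin 10.4° = 0.1805; sin 37.6° = 0.6101.
V₁ = V₂·(sin θ₁/sin θ₂) = 4.73·(0.1805/0.6101) = 1.40 km/s.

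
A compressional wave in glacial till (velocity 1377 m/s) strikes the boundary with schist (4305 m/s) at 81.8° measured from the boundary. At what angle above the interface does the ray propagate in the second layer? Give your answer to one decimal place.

Angle from the normal: 90° − 81.8° = 8.2°.
sin θ₁/V₁ = sin θ₂/V₂ ⇒ sin θ₂ = 4305·sin 8.2°/1377 = 4305·0.1426/1377 = 0.4459.
θ₂ = arcsin 0.4459 = 26.48° from the normal.
From the interface: 90° − 26.48° = 63.52°.

63.5°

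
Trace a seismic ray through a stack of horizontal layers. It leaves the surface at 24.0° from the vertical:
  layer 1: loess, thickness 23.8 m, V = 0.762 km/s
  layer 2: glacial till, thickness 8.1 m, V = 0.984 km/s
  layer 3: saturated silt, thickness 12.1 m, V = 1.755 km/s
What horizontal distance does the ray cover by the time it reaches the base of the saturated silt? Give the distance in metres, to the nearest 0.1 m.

p = sin θ₁/V₁ = sin 24.0°/0.762 = 5.3378e-01 s/km is conserved through the stack.
Layer 1: θ = 24.00°; offset = 23.8·tan 24.00° = 10.596 m.
Layer 2: sin θ = p·0.984 = 0.5252 → θ = 31.68°; offset = 8.1·tan 31.68° = 5.000 m.
Layer 3: sin θ = p·1.755 = 0.9368 → θ = 69.52°; offset = 12.1·tan 69.52° = 32.392 m.
Σ offsets = 47.988 m.

48.0 m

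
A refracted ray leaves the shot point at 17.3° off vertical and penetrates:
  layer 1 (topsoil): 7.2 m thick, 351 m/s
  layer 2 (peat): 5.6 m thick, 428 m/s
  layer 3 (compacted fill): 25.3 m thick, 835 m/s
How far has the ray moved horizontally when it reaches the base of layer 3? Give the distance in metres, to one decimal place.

29.7 m

Apply Snell's law at each interface; in layer i the horizontal offset is hᵢ·tan θᵢ.
Layer 1: θ = 17.30°; offset = 7.2·tan 17.30° = 2.243 m.
Layer 2: sin θ = 428·sin 17.3°/351 = 0.3626, θ = 21.26°; offset = 5.6·tan 21.26° = 2.179 m.
Layer 3: sin θ = 835·sin 17.3°/351 = 0.7074, θ = 45.03°; offset = 25.3·tan 45.03° = 25.323 m.
Σ offsets = 29.745 m.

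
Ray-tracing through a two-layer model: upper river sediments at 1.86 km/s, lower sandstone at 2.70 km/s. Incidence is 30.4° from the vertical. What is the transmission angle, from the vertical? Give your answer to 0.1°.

sin θ₁/V₁ = sin θ₂/V₂ ⇒ sin θ₂ = 2.70·sin 30.4°/1.86 = 2.70·0.5060/1.86 = 0.7346.
θ₂ = arcsin 0.7346 = 47.27° from the normal.

47.3°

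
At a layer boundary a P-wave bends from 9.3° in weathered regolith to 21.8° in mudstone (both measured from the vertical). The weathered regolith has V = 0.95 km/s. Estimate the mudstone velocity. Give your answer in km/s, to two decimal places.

2.18 km/s

Snell's law: sin 9.3°/V₁ = sin 21.8°/V₂.
V₂ = V₁·sin 21.8°/sin 9.3° = 0.95 × 2.2980 = 2.18 km/s.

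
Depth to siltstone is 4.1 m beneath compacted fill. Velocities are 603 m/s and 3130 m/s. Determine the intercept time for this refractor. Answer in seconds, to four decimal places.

θ_c = arcsin(V₁/V₂) = arcsin(603/3130) = 11.11°; cos θ_c = 0.9813.
tᵢ = 2h·cos θ_c / V₁ = 2·4.1·0.9813 / 603 = 0.01334 s.

0.0133 s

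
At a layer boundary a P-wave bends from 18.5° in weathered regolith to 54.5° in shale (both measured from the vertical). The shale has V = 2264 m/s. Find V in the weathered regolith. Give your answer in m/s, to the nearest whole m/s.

sin 18.5° = 0.3173; sin 54.5° = 0.8141.
V₁ = V₂·(sin θ₁/sin θ₂) = 2264·(0.3173/0.8141) = 882.40 m/s.

882 m/s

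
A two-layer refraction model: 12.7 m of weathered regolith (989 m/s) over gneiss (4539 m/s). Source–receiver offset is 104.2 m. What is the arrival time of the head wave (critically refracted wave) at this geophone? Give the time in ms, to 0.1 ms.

t = x/V₂ + 2h·√(V₂²−V₁²)/(V₁V₂).
√(V₂²−V₁²) = √(4539²−989²) = 4429.9 m/s; delay term = 2·12.7·4429.9/(989·4539) = 0.02507 s.
t = 104.2/4539 + 0.02507 = 0.04802 s.

48.0 ms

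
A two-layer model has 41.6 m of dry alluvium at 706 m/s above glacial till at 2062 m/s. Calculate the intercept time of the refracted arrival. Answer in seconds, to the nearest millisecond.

θ_c = arcsin(V₁/V₂) = arcsin(706/2062) = 20.02°; cos θ_c = 0.9396.
tᵢ = 2h·cos θ_c / V₁ = 2·41.6·0.9396 / 706 = 0.11072 s.

0.111 s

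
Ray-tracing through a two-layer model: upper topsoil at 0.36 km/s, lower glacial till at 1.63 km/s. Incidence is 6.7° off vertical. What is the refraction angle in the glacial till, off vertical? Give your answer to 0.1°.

Snell's law: sin θ₂ = (V₂/V₁)·sin θ₁ = (1.63/0.36)·sin 6.7° = 0.5283.
θ₂ = arcsin 0.5283 = 31.89° from the normal.

31.9°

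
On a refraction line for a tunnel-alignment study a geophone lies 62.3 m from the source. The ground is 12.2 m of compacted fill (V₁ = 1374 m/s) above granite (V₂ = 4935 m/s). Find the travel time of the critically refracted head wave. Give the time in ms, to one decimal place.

t = x/V₂ + 2h·√(V₂²−V₁²)/(V₁V₂).
√(V₂²−V₁²) = √(4935²−1374²) = 4739.9 m/s; delay term = 2·12.2·4739.9/(1374·4935) = 0.01706 s.
t = 62.3/4935 + 0.01706 = 0.02968 s.

29.7 ms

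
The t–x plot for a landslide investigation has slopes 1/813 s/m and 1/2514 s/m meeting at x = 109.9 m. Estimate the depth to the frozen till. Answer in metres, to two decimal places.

39.29 m

h = (x_cross/2)·√((V₂−V₁)/(V₂+V₁)).
(V₂−V₁)/(V₂+V₁) = (2514−813)/(2514+813) = 0.5113; √ = 0.7150.
h = (109.9/2)·0.7150 = 39.29 m.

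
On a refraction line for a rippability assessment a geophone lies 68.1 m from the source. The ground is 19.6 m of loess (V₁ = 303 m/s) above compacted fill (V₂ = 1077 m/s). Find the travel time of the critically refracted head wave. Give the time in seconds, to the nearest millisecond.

θ_c = arcsin(V₁/V₂) = arcsin(303/1077) = 16.34°, cos θ_c = 0.9596.
Intercept time tᵢ = 2h cos θ_c / V₁ = 2·19.6·0.9596/303 = 0.12415 s.
t = x/V₂ + tᵢ = 68.1/1077 + 0.12415 = 0.18738 s.

0.187 s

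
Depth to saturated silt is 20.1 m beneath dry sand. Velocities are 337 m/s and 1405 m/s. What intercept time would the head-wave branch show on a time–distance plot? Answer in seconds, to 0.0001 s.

0.1158 s

θ_c = arcsin(V₁/V₂) = arcsin(337/1405) = 13.88°; cos θ_c = 0.9708.
tᵢ = 2h·cos θ_c / V₁ = 2·20.1·0.9708 / 337 = 0.11581 s.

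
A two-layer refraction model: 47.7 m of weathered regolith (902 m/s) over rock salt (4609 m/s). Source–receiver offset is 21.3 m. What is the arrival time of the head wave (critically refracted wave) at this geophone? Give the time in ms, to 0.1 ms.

108.3 ms

t = x/V₂ + 2h·√(V₂²−V₁²)/(V₁V₂).
√(V₂²−V₁²) = √(4609²−902²) = 4519.9 m/s; delay term = 2·47.7·4519.9/(902·4609) = 0.10372 s.
t = 21.3/4609 + 0.10372 = 0.10834 s.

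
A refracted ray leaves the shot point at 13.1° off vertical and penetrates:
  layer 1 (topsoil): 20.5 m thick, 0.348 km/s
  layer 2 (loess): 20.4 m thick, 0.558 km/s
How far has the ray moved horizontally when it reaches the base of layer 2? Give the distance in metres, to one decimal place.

12.7 m

p = sin θ₁/V₁ = sin 13.1°/0.348 = 6.5130e-01 s/km is conserved through the stack.
Layer 1: θ = 13.10°; offset = 20.5·tan 13.10° = 4.770 m.
Layer 2: sin θ = p·0.558 = 0.3634 → θ = 21.31°; offset = 20.4·tan 21.31° = 7.958 m.
Σ offsets = 12.728 m.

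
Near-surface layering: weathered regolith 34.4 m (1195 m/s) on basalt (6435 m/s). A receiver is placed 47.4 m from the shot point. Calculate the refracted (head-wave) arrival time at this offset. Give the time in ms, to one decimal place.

63.9 ms

t = x/V₂ + 2h·√(V₂²−V₁²)/(V₁V₂).
√(V₂²−V₁²) = √(6435²−1195²) = 6323.1 m/s; delay term = 2·34.4·6323.1/(1195·6435) = 0.05657 s.
t = 47.4/6435 + 0.05657 = 0.06394 s.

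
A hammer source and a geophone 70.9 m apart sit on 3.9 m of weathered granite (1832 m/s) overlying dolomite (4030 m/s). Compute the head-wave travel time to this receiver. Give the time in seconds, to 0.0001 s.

0.0214 s

θ_c = arcsin(V₁/V₂) = arcsin(1832/4030) = 27.04°, cos θ_c = 0.8907.
Intercept time tᵢ = 2h cos θ_c / V₁ = 2·3.9·0.8907/1832 = 0.00379 s.
t = x/V₂ + tᵢ = 70.9/4030 + 0.00379 = 0.02139 s.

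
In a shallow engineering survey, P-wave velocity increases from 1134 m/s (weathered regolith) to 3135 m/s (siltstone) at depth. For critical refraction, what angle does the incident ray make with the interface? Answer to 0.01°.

At critical incidence the refracted ray runs along the interface (θ₂ = 90°), so sin θ_c = V₁/V₂.
θ_c = arcsin(1134/3135) = arcsin 0.3617 = 21.21°.
Measured from the interface: 90° − 21.21° = 68.79°.

68.79°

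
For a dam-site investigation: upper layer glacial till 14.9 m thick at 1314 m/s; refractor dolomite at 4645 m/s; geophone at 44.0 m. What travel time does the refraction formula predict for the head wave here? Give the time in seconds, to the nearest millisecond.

0.031 s

t = x/V₂ + 2h·√(V₂²−V₁²)/(V₁V₂).
√(V₂²−V₁²) = √(4645²−1314²) = 4455.3 m/s; delay term = 2·14.9·4455.3/(1314·4645) = 0.02175 s.
t = 44.0/4645 + 0.02175 = 0.03123 s.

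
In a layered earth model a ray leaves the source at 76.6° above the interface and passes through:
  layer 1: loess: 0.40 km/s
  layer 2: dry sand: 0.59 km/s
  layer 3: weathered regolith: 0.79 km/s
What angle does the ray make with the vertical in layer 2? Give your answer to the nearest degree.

From the normal: θ₁ = 90° − 76.6° = 13.4°.
Ray parameter p = sin 13.4° / 0.40 = 5.7937e-01 s/km.
sin θ_2 = p·V_2 = 5.7937e-01 × 0.59 = 0.3418.
θ_2 = 19.99° from the vertical.

20°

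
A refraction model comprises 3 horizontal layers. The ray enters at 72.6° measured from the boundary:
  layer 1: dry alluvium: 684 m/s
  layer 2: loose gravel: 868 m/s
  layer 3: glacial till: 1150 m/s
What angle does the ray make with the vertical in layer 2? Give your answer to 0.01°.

From the normal: θ₁ = 90° − 72.6° = 17.4°.
Snell's law across each interface conserves sin θ / V, so sin θ_2 = V_2·sin θ₁/V₁.
sin θ_2 = 868 × sin 17.4° / 684 = 0.3795.
θ_2 = arcsin 0.3795 = 22.30°.

22.30°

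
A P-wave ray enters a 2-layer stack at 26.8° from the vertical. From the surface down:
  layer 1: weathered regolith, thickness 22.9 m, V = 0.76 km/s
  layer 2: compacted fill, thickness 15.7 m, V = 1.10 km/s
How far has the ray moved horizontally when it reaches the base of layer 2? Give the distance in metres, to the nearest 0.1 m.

Ray parameter p = sin 26.8° / 0.76 km/s = 5.9326e-01 s/km.
Layer 1: θ = 26.80°; offset = 22.9·tan 26.80° = 11.568 m.
Layer 2: sin θ = p·1.10 = 0.6526 → θ = 40.74°; offset = 15.7·tan 40.74° = 13.522 m.
Σ offsets = 25.089 m.

25.1 m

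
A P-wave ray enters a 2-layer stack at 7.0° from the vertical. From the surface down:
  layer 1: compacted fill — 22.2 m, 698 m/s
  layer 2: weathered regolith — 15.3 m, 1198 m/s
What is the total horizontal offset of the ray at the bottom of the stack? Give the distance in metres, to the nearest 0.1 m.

6.0 m

Ray parameter p = sin 7.0° / 698 m/s = 1.7460e-04 s/m.
Layer 1: θ = 7.00°; offset = 22.2·tan 7.00° = 2.726 m.
Layer 2: sin θ = p·1198 = 0.2092 → θ = 12.07°; offset = 15.3·tan 12.07° = 3.273 m.
Σ offsets = 5.998 m.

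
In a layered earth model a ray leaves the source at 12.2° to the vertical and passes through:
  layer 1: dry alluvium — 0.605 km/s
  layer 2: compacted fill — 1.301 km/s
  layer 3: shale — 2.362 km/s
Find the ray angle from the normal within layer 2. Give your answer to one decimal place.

27.0°

Snell's law across each interface conserves sin θ / V, so sin θ_2 = V_2·sin θ₁/V₁.
sin θ_2 = 1.301 × sin 12.2° / 0.605 = 0.4544.
θ_2 = 27.03° from the vertical.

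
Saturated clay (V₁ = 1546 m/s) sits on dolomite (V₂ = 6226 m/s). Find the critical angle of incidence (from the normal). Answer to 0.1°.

Critical incidence: sin θ_c = V₁/V₂ = 1546/6226 = 0.2483.
θ_c = arcsin 0.2483 = 14.38°.

14.4°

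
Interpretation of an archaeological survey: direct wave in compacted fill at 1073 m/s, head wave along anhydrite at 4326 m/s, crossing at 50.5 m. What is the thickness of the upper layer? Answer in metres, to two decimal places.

x_cross = 2h·√((V₂+V₁)/(V₂−V₁)) → h = x_cross / (2·√((V₂+V₁)/(V₂−V₁))).
√((V₂+V₁)/(V₂−V₁)) = √((4326+1073)/(4326−1073)) = 1.2883.
h = 50.5 / (2·1.2883) = 19.60 m.

19.60 m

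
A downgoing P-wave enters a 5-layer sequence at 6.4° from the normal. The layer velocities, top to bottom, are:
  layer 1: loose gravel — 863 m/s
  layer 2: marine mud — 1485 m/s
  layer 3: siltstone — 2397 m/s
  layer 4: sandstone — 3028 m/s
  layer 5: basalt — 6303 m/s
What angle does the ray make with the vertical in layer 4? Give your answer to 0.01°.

Snell's law across each interface conserves sin θ / V, so sin θ_4 = V_4·sin θ₁/V₁.
sin θ_4 = 3028 × sin 6.4° / 863 = 0.3911.
θ_4 = arcsin 0.3911 = 23.02°.

23.02°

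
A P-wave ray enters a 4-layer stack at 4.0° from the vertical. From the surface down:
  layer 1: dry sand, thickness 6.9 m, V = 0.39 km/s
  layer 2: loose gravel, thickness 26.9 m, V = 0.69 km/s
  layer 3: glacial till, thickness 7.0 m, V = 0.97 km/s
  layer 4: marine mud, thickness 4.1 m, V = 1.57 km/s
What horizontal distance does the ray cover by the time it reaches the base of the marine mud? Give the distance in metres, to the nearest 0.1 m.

6.3 m

p = sin θ₁/V₁ = sin 4.0°/0.39 = 1.7886e-01 s/km is conserved through the stack.
Layer 1: θ = 4.00°; offset = 6.9·tan 4.00° = 0.482 m.
Layer 2: sin θ = p·0.69 = 0.1234 → θ = 7.09°; offset = 26.9·tan 7.09° = 3.345 m.
Layer 3: sin θ = p·0.97 = 0.1735 → θ = 9.99°; offset = 7.0·tan 9.99° = 1.233 m.
Layer 4: sin θ = p·1.57 = 0.2808 → θ = 16.31°; offset = 4.1·tan 16.31° = 1.200 m.
Total horizontal offset = 6.261 m.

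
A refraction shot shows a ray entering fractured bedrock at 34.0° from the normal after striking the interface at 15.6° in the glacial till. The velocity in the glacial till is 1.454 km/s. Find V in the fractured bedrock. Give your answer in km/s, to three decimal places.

3.023 km/s

Snell's law: sin 15.6°/V₁ = sin 34.0°/V₂.
V₂ = V₁·sin 34.0°/sin 15.6° = 1.454 × 2.0794 = 3.023 km/s.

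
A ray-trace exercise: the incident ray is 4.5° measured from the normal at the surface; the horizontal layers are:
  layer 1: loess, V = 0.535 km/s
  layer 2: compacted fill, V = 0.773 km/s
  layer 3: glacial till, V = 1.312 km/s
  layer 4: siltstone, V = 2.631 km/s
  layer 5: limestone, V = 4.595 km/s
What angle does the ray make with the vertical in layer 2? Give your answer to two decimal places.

6.51°

Ray parameter p = sin 4.5° / 0.535 = 1.4665e-01 s/km.
sin θ_2 = p·V_2 = 1.4665e-01 × 0.773 = 0.1134.
θ_2 = arcsin 0.1134 = 6.51°.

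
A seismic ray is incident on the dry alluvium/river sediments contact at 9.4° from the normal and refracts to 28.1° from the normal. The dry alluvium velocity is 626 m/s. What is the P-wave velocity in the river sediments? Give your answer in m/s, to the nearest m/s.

1805 m/s

Snell's law: sin 9.4°/V₁ = sin 28.1°/V₂.
V₂ = V₁·sin 28.1°/sin 9.4° = 626 × 2.8839 = 1805.31 m/s.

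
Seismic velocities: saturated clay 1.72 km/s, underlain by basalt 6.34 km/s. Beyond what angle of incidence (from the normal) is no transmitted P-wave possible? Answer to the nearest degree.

Critical incidence: sin θ_c = V₁/V₂ = 1.72/6.34 = 0.2713.
θ_c = arcsin 0.2713 = 15.74°.

16°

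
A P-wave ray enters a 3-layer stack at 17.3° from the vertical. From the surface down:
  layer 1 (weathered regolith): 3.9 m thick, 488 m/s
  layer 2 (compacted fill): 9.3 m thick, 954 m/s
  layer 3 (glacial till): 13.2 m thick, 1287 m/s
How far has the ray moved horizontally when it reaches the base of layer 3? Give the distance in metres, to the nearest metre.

p = sin θ₁/V₁ = sin 17.3°/488 = 6.0937e-04 s/m is conserved through the stack.
Layer 1: θ = 17.30°; offset = 3.9·tan 17.30° = 1.215 m.
Layer 2: sin θ = p·954 = 0.5813 → θ = 35.55°; offset = 9.3·tan 35.55° = 6.645 m.
Layer 3: sin θ = p·1287 = 0.7843 → θ = 51.65°; offset = 13.2·tan 51.65° = 16.686 m.
Total horizontal offset = 24.545 m.

25 m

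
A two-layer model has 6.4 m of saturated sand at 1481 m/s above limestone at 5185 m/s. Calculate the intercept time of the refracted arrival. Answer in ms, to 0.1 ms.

θ_c = arcsin(V₁/V₂) = arcsin(1481/5185) = 16.60°; cos θ_c = 0.9583.
tᵢ = 2h·cos θ_c / V₁ = 2·6.4·0.9583 / 1481 = 0.00828 s.

8.3 ms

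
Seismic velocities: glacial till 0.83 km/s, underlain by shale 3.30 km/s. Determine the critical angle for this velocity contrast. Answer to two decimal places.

At critical incidence the refracted ray runs along the interface (θ₂ = 90°), so sin θ_c = V₁/V₂.
θ_c = arcsin(0.83/3.30) = arcsin 0.2515 = 14.57°.

14.57°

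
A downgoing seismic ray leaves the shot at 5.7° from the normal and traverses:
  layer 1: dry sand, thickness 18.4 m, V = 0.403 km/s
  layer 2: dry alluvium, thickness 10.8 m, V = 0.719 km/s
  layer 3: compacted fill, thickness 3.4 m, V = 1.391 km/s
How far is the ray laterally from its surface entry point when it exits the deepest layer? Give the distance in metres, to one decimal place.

p = sin θ₁/V₁ = sin 5.7°/0.403 = 2.4645e-01 s/km is conserved through the stack.
Layer 1: θ = 5.70°; offset = 18.4·tan 5.70° = 1.837 m.
Layer 2: sin θ = p·0.719 = 0.1772 → θ = 10.21°; offset = 10.8·tan 10.21° = 1.945 m.
Layer 3: sin θ = p·1.391 = 0.3428 → θ = 20.05°; offset = 3.4·tan 20.05° = 1.241 m.
Total horizontal offset = 5.022 m.

5.0 m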